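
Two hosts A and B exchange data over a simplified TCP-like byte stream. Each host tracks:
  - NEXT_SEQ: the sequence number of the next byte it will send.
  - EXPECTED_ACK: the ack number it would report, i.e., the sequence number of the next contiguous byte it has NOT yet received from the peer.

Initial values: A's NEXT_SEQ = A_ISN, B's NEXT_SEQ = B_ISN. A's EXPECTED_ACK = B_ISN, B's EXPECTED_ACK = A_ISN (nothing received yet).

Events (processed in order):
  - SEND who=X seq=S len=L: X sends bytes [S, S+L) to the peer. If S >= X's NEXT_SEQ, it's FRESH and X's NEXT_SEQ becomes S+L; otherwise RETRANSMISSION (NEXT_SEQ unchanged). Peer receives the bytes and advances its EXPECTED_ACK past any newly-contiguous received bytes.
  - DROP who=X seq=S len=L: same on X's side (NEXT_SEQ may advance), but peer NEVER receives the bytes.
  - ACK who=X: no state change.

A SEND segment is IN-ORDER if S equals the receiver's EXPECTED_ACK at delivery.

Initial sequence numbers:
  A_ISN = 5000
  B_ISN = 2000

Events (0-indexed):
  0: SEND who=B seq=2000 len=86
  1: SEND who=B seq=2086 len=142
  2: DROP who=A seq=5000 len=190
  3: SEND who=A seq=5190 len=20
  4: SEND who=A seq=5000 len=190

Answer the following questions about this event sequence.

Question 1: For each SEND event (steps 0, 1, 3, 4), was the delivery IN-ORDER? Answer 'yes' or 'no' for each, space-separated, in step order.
Answer: yes yes no yes

Derivation:
Step 0: SEND seq=2000 -> in-order
Step 1: SEND seq=2086 -> in-order
Step 3: SEND seq=5190 -> out-of-order
Step 4: SEND seq=5000 -> in-order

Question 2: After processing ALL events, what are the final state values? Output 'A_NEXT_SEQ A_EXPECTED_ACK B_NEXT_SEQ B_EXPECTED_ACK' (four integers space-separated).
After event 0: A_seq=5000 A_ack=2086 B_seq=2086 B_ack=5000
After event 1: A_seq=5000 A_ack=2228 B_seq=2228 B_ack=5000
After event 2: A_seq=5190 A_ack=2228 B_seq=2228 B_ack=5000
After event 3: A_seq=5210 A_ack=2228 B_seq=2228 B_ack=5000
After event 4: A_seq=5210 A_ack=2228 B_seq=2228 B_ack=5210

Answer: 5210 2228 2228 5210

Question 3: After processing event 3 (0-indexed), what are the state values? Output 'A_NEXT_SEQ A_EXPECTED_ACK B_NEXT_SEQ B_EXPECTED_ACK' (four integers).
After event 0: A_seq=5000 A_ack=2086 B_seq=2086 B_ack=5000
After event 1: A_seq=5000 A_ack=2228 B_seq=2228 B_ack=5000
After event 2: A_seq=5190 A_ack=2228 B_seq=2228 B_ack=5000
After event 3: A_seq=5210 A_ack=2228 B_seq=2228 B_ack=5000

5210 2228 2228 5000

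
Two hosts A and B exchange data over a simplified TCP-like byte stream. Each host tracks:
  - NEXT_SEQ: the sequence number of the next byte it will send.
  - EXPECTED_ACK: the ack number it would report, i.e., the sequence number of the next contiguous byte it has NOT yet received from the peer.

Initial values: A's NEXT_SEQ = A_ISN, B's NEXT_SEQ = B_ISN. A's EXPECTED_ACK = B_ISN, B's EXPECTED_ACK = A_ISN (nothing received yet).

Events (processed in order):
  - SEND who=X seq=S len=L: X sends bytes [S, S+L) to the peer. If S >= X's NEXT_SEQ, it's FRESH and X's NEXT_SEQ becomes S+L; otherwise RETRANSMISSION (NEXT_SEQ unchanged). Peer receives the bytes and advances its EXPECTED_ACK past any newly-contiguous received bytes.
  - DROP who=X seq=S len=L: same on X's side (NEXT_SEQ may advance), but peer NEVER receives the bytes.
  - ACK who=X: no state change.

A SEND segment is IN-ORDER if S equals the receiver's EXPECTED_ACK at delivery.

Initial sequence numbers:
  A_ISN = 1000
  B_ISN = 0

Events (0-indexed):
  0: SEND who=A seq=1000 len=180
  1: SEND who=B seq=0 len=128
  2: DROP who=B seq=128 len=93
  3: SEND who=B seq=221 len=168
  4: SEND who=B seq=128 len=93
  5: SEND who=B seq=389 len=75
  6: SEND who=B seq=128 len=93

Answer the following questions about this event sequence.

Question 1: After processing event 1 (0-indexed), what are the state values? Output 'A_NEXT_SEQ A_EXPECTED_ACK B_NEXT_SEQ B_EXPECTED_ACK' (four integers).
After event 0: A_seq=1180 A_ack=0 B_seq=0 B_ack=1180
After event 1: A_seq=1180 A_ack=128 B_seq=128 B_ack=1180

1180 128 128 1180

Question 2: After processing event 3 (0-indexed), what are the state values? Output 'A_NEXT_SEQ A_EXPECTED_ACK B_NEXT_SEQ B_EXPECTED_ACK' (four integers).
After event 0: A_seq=1180 A_ack=0 B_seq=0 B_ack=1180
After event 1: A_seq=1180 A_ack=128 B_seq=128 B_ack=1180
After event 2: A_seq=1180 A_ack=128 B_seq=221 B_ack=1180
After event 3: A_seq=1180 A_ack=128 B_seq=389 B_ack=1180

1180 128 389 1180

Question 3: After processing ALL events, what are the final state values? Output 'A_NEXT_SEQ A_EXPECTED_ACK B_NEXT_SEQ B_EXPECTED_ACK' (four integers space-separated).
After event 0: A_seq=1180 A_ack=0 B_seq=0 B_ack=1180
After event 1: A_seq=1180 A_ack=128 B_seq=128 B_ack=1180
After event 2: A_seq=1180 A_ack=128 B_seq=221 B_ack=1180
After event 3: A_seq=1180 A_ack=128 B_seq=389 B_ack=1180
After event 4: A_seq=1180 A_ack=389 B_seq=389 B_ack=1180
After event 5: A_seq=1180 A_ack=464 B_seq=464 B_ack=1180
After event 6: A_seq=1180 A_ack=464 B_seq=464 B_ack=1180

Answer: 1180 464 464 1180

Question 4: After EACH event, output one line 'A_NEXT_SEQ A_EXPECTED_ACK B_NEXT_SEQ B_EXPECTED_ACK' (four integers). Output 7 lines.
1180 0 0 1180
1180 128 128 1180
1180 128 221 1180
1180 128 389 1180
1180 389 389 1180
1180 464 464 1180
1180 464 464 1180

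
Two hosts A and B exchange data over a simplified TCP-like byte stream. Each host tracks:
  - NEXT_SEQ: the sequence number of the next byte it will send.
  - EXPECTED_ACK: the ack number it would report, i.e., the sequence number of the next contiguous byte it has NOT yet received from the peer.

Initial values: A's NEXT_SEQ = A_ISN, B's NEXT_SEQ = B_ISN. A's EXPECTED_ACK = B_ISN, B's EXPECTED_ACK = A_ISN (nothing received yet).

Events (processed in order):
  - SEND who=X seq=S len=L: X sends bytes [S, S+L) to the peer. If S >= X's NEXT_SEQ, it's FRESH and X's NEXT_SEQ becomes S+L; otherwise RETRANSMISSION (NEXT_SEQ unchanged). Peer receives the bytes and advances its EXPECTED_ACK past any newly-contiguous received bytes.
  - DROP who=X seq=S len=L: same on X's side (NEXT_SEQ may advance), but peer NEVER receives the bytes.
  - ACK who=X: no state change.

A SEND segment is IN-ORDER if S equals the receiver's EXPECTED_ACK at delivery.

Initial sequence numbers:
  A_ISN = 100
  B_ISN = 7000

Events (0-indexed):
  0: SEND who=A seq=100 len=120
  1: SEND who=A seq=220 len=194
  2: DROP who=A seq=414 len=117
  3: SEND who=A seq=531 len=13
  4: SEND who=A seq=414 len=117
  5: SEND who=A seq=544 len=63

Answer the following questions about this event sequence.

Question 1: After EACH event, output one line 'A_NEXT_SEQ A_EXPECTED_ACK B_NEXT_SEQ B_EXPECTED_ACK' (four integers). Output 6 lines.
220 7000 7000 220
414 7000 7000 414
531 7000 7000 414
544 7000 7000 414
544 7000 7000 544
607 7000 7000 607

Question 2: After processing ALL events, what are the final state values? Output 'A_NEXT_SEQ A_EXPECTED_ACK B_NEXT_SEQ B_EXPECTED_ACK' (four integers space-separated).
After event 0: A_seq=220 A_ack=7000 B_seq=7000 B_ack=220
After event 1: A_seq=414 A_ack=7000 B_seq=7000 B_ack=414
After event 2: A_seq=531 A_ack=7000 B_seq=7000 B_ack=414
After event 3: A_seq=544 A_ack=7000 B_seq=7000 B_ack=414
After event 4: A_seq=544 A_ack=7000 B_seq=7000 B_ack=544
After event 5: A_seq=607 A_ack=7000 B_seq=7000 B_ack=607

Answer: 607 7000 7000 607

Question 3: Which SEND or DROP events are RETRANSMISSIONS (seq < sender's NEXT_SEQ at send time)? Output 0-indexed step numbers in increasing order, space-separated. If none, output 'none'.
Step 0: SEND seq=100 -> fresh
Step 1: SEND seq=220 -> fresh
Step 2: DROP seq=414 -> fresh
Step 3: SEND seq=531 -> fresh
Step 4: SEND seq=414 -> retransmit
Step 5: SEND seq=544 -> fresh

Answer: 4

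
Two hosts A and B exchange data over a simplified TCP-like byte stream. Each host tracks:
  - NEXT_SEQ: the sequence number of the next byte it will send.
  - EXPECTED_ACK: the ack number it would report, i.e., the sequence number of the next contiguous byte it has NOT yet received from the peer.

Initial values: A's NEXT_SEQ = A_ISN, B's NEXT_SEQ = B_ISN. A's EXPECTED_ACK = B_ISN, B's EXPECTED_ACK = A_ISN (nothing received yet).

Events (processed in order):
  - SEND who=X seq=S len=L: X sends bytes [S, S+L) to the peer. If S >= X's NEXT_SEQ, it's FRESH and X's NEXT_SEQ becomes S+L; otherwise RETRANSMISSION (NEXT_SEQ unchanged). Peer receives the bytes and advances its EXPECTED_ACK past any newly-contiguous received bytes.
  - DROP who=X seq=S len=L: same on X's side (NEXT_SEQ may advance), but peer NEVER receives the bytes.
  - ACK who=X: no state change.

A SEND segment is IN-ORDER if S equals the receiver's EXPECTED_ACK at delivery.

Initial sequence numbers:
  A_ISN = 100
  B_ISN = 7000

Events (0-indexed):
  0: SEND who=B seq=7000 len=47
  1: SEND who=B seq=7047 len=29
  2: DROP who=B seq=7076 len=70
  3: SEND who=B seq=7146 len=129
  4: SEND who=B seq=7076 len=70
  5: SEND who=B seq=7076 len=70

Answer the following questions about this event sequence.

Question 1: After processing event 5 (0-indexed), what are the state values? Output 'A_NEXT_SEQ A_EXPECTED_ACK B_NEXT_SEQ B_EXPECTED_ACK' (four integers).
After event 0: A_seq=100 A_ack=7047 B_seq=7047 B_ack=100
After event 1: A_seq=100 A_ack=7076 B_seq=7076 B_ack=100
After event 2: A_seq=100 A_ack=7076 B_seq=7146 B_ack=100
After event 3: A_seq=100 A_ack=7076 B_seq=7275 B_ack=100
After event 4: A_seq=100 A_ack=7275 B_seq=7275 B_ack=100
After event 5: A_seq=100 A_ack=7275 B_seq=7275 B_ack=100

100 7275 7275 100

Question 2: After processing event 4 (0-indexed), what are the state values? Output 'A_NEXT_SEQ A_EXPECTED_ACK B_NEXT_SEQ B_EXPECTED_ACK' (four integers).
After event 0: A_seq=100 A_ack=7047 B_seq=7047 B_ack=100
After event 1: A_seq=100 A_ack=7076 B_seq=7076 B_ack=100
After event 2: A_seq=100 A_ack=7076 B_seq=7146 B_ack=100
After event 3: A_seq=100 A_ack=7076 B_seq=7275 B_ack=100
After event 4: A_seq=100 A_ack=7275 B_seq=7275 B_ack=100

100 7275 7275 100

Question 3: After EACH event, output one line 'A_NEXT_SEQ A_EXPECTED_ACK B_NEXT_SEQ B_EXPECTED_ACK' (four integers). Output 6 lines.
100 7047 7047 100
100 7076 7076 100
100 7076 7146 100
100 7076 7275 100
100 7275 7275 100
100 7275 7275 100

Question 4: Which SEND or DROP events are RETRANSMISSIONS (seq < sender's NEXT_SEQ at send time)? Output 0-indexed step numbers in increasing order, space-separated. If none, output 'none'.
Answer: 4 5

Derivation:
Step 0: SEND seq=7000 -> fresh
Step 1: SEND seq=7047 -> fresh
Step 2: DROP seq=7076 -> fresh
Step 3: SEND seq=7146 -> fresh
Step 4: SEND seq=7076 -> retransmit
Step 5: SEND seq=7076 -> retransmit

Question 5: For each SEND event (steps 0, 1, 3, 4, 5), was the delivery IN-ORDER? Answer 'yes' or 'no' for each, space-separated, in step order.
Step 0: SEND seq=7000 -> in-order
Step 1: SEND seq=7047 -> in-order
Step 3: SEND seq=7146 -> out-of-order
Step 4: SEND seq=7076 -> in-order
Step 5: SEND seq=7076 -> out-of-order

Answer: yes yes no yes no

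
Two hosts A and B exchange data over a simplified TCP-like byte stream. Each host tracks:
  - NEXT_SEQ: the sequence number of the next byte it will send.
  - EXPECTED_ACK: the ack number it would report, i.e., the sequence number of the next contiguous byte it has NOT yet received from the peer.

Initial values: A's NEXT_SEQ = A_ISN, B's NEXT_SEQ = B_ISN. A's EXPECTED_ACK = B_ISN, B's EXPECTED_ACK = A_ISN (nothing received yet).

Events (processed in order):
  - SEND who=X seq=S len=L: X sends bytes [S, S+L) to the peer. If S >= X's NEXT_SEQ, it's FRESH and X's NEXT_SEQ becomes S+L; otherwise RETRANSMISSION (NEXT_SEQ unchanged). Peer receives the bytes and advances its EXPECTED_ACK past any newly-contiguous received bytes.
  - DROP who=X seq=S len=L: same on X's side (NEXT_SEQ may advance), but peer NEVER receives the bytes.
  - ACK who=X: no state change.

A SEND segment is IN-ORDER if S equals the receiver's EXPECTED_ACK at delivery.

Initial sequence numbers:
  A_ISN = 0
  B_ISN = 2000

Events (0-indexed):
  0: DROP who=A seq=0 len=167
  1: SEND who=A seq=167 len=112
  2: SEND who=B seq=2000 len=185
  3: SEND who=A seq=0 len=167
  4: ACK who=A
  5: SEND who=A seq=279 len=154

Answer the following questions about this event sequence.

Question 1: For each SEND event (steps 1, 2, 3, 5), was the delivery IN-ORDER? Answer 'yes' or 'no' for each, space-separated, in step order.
Answer: no yes yes yes

Derivation:
Step 1: SEND seq=167 -> out-of-order
Step 2: SEND seq=2000 -> in-order
Step 3: SEND seq=0 -> in-order
Step 5: SEND seq=279 -> in-order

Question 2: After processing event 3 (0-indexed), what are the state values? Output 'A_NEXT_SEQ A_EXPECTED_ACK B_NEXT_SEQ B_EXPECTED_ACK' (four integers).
After event 0: A_seq=167 A_ack=2000 B_seq=2000 B_ack=0
After event 1: A_seq=279 A_ack=2000 B_seq=2000 B_ack=0
After event 2: A_seq=279 A_ack=2185 B_seq=2185 B_ack=0
After event 3: A_seq=279 A_ack=2185 B_seq=2185 B_ack=279

279 2185 2185 279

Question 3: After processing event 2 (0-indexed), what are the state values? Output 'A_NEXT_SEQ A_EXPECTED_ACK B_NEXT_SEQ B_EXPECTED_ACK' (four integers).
After event 0: A_seq=167 A_ack=2000 B_seq=2000 B_ack=0
After event 1: A_seq=279 A_ack=2000 B_seq=2000 B_ack=0
After event 2: A_seq=279 A_ack=2185 B_seq=2185 B_ack=0

279 2185 2185 0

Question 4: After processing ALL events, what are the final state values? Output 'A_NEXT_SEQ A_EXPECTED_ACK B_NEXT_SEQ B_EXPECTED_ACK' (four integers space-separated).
Answer: 433 2185 2185 433

Derivation:
After event 0: A_seq=167 A_ack=2000 B_seq=2000 B_ack=0
After event 1: A_seq=279 A_ack=2000 B_seq=2000 B_ack=0
After event 2: A_seq=279 A_ack=2185 B_seq=2185 B_ack=0
After event 3: A_seq=279 A_ack=2185 B_seq=2185 B_ack=279
After event 4: A_seq=279 A_ack=2185 B_seq=2185 B_ack=279
After event 5: A_seq=433 A_ack=2185 B_seq=2185 B_ack=433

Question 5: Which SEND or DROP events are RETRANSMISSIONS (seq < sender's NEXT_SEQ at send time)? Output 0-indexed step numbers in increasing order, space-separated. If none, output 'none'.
Step 0: DROP seq=0 -> fresh
Step 1: SEND seq=167 -> fresh
Step 2: SEND seq=2000 -> fresh
Step 3: SEND seq=0 -> retransmit
Step 5: SEND seq=279 -> fresh

Answer: 3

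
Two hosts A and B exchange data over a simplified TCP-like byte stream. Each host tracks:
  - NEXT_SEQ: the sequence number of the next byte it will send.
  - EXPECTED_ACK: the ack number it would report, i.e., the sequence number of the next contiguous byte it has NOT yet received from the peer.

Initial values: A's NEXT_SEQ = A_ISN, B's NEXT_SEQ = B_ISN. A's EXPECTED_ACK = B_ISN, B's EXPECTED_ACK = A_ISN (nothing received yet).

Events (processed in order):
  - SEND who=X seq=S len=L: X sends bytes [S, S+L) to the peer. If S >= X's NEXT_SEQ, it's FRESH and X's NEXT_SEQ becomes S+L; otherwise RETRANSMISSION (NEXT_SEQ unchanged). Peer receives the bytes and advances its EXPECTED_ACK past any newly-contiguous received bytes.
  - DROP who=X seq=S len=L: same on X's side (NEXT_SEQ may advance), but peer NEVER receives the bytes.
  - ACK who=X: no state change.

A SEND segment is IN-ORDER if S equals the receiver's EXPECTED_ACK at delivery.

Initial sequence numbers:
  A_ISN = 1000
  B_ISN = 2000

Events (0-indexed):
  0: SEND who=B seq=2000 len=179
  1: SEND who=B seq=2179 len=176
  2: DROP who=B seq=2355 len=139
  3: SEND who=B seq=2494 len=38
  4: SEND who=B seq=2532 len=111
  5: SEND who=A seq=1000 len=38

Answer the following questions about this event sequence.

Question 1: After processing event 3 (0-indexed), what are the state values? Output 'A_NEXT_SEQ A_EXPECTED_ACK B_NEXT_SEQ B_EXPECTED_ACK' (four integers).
After event 0: A_seq=1000 A_ack=2179 B_seq=2179 B_ack=1000
After event 1: A_seq=1000 A_ack=2355 B_seq=2355 B_ack=1000
After event 2: A_seq=1000 A_ack=2355 B_seq=2494 B_ack=1000
After event 3: A_seq=1000 A_ack=2355 B_seq=2532 B_ack=1000

1000 2355 2532 1000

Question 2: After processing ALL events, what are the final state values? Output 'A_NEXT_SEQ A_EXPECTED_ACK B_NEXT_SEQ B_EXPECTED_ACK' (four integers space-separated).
After event 0: A_seq=1000 A_ack=2179 B_seq=2179 B_ack=1000
After event 1: A_seq=1000 A_ack=2355 B_seq=2355 B_ack=1000
After event 2: A_seq=1000 A_ack=2355 B_seq=2494 B_ack=1000
After event 3: A_seq=1000 A_ack=2355 B_seq=2532 B_ack=1000
After event 4: A_seq=1000 A_ack=2355 B_seq=2643 B_ack=1000
After event 5: A_seq=1038 A_ack=2355 B_seq=2643 B_ack=1038

Answer: 1038 2355 2643 1038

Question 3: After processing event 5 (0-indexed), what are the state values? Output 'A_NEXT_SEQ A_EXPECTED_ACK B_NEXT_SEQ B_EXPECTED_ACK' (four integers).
After event 0: A_seq=1000 A_ack=2179 B_seq=2179 B_ack=1000
After event 1: A_seq=1000 A_ack=2355 B_seq=2355 B_ack=1000
After event 2: A_seq=1000 A_ack=2355 B_seq=2494 B_ack=1000
After event 3: A_seq=1000 A_ack=2355 B_seq=2532 B_ack=1000
After event 4: A_seq=1000 A_ack=2355 B_seq=2643 B_ack=1000
After event 5: A_seq=1038 A_ack=2355 B_seq=2643 B_ack=1038

1038 2355 2643 1038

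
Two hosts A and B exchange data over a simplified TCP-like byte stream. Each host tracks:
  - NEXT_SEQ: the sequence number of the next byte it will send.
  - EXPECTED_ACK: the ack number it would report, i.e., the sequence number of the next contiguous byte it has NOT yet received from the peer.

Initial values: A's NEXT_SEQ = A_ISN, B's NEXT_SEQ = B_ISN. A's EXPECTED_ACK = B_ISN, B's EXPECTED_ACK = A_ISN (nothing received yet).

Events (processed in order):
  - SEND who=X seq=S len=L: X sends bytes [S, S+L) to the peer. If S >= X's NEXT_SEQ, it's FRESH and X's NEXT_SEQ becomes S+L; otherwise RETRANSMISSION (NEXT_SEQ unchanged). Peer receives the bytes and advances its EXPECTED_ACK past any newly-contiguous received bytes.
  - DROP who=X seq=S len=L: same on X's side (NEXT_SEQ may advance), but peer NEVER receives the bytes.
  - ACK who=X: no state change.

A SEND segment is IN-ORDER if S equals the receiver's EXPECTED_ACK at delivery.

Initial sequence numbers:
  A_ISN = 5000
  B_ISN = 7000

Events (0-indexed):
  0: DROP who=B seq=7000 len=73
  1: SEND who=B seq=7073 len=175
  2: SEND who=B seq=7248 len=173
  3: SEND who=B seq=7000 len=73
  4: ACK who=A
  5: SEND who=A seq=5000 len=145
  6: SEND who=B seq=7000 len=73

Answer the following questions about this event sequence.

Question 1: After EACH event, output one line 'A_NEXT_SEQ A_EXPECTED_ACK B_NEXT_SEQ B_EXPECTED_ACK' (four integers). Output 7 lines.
5000 7000 7073 5000
5000 7000 7248 5000
5000 7000 7421 5000
5000 7421 7421 5000
5000 7421 7421 5000
5145 7421 7421 5145
5145 7421 7421 5145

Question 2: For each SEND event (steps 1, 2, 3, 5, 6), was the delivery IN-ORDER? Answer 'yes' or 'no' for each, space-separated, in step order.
Answer: no no yes yes no

Derivation:
Step 1: SEND seq=7073 -> out-of-order
Step 2: SEND seq=7248 -> out-of-order
Step 3: SEND seq=7000 -> in-order
Step 5: SEND seq=5000 -> in-order
Step 6: SEND seq=7000 -> out-of-order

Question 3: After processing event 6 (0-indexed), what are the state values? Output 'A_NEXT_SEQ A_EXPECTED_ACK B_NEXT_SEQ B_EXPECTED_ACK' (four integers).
After event 0: A_seq=5000 A_ack=7000 B_seq=7073 B_ack=5000
After event 1: A_seq=5000 A_ack=7000 B_seq=7248 B_ack=5000
After event 2: A_seq=5000 A_ack=7000 B_seq=7421 B_ack=5000
After event 3: A_seq=5000 A_ack=7421 B_seq=7421 B_ack=5000
After event 4: A_seq=5000 A_ack=7421 B_seq=7421 B_ack=5000
After event 5: A_seq=5145 A_ack=7421 B_seq=7421 B_ack=5145
After event 6: A_seq=5145 A_ack=7421 B_seq=7421 B_ack=5145

5145 7421 7421 5145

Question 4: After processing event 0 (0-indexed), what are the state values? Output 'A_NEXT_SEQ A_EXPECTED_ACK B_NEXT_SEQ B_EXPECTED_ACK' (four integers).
After event 0: A_seq=5000 A_ack=7000 B_seq=7073 B_ack=5000

5000 7000 7073 5000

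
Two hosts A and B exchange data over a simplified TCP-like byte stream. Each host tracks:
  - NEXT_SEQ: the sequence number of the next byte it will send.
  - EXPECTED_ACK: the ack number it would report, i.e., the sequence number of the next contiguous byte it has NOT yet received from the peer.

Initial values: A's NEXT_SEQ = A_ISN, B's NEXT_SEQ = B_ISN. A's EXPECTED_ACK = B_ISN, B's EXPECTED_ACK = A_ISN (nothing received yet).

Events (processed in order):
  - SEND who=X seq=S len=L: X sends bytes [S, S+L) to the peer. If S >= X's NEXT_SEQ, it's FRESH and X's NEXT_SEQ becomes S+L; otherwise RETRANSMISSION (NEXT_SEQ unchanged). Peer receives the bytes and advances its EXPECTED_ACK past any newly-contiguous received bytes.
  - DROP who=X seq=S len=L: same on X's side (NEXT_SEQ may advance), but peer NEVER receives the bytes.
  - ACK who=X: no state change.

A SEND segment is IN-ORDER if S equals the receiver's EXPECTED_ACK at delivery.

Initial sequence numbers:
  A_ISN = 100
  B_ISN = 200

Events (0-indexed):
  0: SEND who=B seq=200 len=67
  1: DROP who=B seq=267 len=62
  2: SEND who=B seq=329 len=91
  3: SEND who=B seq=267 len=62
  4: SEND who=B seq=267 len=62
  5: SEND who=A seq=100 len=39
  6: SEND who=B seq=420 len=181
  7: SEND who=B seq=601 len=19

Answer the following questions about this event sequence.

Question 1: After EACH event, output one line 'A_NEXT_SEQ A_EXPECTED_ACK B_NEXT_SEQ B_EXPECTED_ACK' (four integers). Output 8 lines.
100 267 267 100
100 267 329 100
100 267 420 100
100 420 420 100
100 420 420 100
139 420 420 139
139 601 601 139
139 620 620 139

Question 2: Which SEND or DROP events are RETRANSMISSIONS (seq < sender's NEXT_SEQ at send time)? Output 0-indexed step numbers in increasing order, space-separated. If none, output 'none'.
Step 0: SEND seq=200 -> fresh
Step 1: DROP seq=267 -> fresh
Step 2: SEND seq=329 -> fresh
Step 3: SEND seq=267 -> retransmit
Step 4: SEND seq=267 -> retransmit
Step 5: SEND seq=100 -> fresh
Step 6: SEND seq=420 -> fresh
Step 7: SEND seq=601 -> fresh

Answer: 3 4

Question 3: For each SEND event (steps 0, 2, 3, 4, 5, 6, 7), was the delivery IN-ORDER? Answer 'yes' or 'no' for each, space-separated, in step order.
Answer: yes no yes no yes yes yes

Derivation:
Step 0: SEND seq=200 -> in-order
Step 2: SEND seq=329 -> out-of-order
Step 3: SEND seq=267 -> in-order
Step 4: SEND seq=267 -> out-of-order
Step 5: SEND seq=100 -> in-order
Step 6: SEND seq=420 -> in-order
Step 7: SEND seq=601 -> in-order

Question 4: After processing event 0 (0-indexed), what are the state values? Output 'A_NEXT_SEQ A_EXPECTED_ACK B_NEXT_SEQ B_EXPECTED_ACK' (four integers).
After event 0: A_seq=100 A_ack=267 B_seq=267 B_ack=100

100 267 267 100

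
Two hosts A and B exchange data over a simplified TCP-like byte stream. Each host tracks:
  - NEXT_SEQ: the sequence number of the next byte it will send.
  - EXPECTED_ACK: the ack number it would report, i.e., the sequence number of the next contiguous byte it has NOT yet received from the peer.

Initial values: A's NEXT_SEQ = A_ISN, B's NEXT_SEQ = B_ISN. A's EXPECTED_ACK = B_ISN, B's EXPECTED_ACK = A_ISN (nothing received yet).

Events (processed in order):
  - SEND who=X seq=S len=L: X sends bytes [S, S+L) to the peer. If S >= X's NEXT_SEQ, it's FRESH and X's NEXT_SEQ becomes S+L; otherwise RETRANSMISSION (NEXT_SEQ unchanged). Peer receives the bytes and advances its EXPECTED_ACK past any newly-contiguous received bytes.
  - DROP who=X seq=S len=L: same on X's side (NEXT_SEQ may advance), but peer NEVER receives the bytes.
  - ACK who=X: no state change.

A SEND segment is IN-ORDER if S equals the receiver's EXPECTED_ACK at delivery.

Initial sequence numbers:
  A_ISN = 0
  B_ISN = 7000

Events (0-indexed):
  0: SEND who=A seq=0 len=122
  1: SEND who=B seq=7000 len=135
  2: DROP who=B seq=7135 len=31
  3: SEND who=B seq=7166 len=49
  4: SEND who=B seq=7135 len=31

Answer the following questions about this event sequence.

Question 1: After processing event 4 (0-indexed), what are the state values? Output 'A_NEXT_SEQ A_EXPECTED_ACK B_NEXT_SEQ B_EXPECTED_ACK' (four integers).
After event 0: A_seq=122 A_ack=7000 B_seq=7000 B_ack=122
After event 1: A_seq=122 A_ack=7135 B_seq=7135 B_ack=122
After event 2: A_seq=122 A_ack=7135 B_seq=7166 B_ack=122
After event 3: A_seq=122 A_ack=7135 B_seq=7215 B_ack=122
After event 4: A_seq=122 A_ack=7215 B_seq=7215 B_ack=122

122 7215 7215 122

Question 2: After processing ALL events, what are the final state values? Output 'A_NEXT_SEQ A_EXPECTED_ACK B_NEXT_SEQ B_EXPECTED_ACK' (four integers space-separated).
Answer: 122 7215 7215 122

Derivation:
After event 0: A_seq=122 A_ack=7000 B_seq=7000 B_ack=122
After event 1: A_seq=122 A_ack=7135 B_seq=7135 B_ack=122
After event 2: A_seq=122 A_ack=7135 B_seq=7166 B_ack=122
After event 3: A_seq=122 A_ack=7135 B_seq=7215 B_ack=122
After event 4: A_seq=122 A_ack=7215 B_seq=7215 B_ack=122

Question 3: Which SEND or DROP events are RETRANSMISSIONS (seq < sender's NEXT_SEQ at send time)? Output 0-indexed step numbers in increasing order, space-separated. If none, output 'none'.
Answer: 4

Derivation:
Step 0: SEND seq=0 -> fresh
Step 1: SEND seq=7000 -> fresh
Step 2: DROP seq=7135 -> fresh
Step 3: SEND seq=7166 -> fresh
Step 4: SEND seq=7135 -> retransmit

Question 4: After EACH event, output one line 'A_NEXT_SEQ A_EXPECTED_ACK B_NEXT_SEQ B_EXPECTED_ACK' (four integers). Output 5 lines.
122 7000 7000 122
122 7135 7135 122
122 7135 7166 122
122 7135 7215 122
122 7215 7215 122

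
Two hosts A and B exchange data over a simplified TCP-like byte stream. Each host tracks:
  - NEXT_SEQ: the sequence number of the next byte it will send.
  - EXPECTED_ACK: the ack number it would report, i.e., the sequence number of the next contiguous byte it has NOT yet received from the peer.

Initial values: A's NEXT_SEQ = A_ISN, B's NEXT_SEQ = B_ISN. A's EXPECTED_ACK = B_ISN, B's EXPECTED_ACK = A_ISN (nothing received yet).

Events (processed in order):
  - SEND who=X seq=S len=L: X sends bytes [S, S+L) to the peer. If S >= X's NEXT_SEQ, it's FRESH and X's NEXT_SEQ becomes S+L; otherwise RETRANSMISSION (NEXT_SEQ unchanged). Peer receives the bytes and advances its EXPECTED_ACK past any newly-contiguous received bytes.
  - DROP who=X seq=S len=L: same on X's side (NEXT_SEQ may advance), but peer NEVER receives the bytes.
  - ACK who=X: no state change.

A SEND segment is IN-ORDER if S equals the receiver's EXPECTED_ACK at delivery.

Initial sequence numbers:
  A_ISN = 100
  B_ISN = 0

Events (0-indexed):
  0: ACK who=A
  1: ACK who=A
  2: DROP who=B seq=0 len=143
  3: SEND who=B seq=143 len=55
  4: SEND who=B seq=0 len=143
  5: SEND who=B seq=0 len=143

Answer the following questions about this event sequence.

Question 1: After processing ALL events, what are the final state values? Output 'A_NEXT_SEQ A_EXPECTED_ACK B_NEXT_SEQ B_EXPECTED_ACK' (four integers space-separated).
Answer: 100 198 198 100

Derivation:
After event 0: A_seq=100 A_ack=0 B_seq=0 B_ack=100
After event 1: A_seq=100 A_ack=0 B_seq=0 B_ack=100
After event 2: A_seq=100 A_ack=0 B_seq=143 B_ack=100
After event 3: A_seq=100 A_ack=0 B_seq=198 B_ack=100
After event 4: A_seq=100 A_ack=198 B_seq=198 B_ack=100
After event 5: A_seq=100 A_ack=198 B_seq=198 B_ack=100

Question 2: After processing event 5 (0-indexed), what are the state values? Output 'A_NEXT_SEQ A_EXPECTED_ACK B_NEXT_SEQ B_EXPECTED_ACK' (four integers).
After event 0: A_seq=100 A_ack=0 B_seq=0 B_ack=100
After event 1: A_seq=100 A_ack=0 B_seq=0 B_ack=100
After event 2: A_seq=100 A_ack=0 B_seq=143 B_ack=100
After event 3: A_seq=100 A_ack=0 B_seq=198 B_ack=100
After event 4: A_seq=100 A_ack=198 B_seq=198 B_ack=100
After event 5: A_seq=100 A_ack=198 B_seq=198 B_ack=100

100 198 198 100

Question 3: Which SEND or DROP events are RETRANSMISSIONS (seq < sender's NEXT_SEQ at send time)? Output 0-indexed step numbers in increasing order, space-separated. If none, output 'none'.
Answer: 4 5

Derivation:
Step 2: DROP seq=0 -> fresh
Step 3: SEND seq=143 -> fresh
Step 4: SEND seq=0 -> retransmit
Step 5: SEND seq=0 -> retransmit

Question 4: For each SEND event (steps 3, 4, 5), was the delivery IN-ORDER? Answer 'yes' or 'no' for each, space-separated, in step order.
Step 3: SEND seq=143 -> out-of-order
Step 4: SEND seq=0 -> in-order
Step 5: SEND seq=0 -> out-of-order

Answer: no yes no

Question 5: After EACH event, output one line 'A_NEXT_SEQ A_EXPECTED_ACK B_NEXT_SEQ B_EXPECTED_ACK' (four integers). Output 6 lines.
100 0 0 100
100 0 0 100
100 0 143 100
100 0 198 100
100 198 198 100
100 198 198 100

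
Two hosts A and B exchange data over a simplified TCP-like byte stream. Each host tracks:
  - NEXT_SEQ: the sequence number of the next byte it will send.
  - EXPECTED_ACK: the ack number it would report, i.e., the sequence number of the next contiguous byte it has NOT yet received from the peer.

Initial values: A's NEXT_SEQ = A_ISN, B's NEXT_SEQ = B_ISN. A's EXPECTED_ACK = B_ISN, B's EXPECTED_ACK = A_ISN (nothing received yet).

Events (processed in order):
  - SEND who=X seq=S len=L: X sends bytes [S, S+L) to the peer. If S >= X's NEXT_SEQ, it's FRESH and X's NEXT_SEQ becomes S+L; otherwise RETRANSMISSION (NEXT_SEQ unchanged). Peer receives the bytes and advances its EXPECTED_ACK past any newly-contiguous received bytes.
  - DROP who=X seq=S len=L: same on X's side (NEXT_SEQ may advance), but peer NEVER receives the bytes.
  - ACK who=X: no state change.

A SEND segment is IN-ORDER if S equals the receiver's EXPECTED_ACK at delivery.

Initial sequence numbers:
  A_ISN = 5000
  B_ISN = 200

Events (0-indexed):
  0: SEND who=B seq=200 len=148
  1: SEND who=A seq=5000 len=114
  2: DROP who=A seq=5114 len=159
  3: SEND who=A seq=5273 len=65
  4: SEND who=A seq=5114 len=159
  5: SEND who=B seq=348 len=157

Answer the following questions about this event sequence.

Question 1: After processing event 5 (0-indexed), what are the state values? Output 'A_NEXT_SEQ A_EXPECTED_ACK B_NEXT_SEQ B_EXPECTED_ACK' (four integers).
After event 0: A_seq=5000 A_ack=348 B_seq=348 B_ack=5000
After event 1: A_seq=5114 A_ack=348 B_seq=348 B_ack=5114
After event 2: A_seq=5273 A_ack=348 B_seq=348 B_ack=5114
After event 3: A_seq=5338 A_ack=348 B_seq=348 B_ack=5114
After event 4: A_seq=5338 A_ack=348 B_seq=348 B_ack=5338
After event 5: A_seq=5338 A_ack=505 B_seq=505 B_ack=5338

5338 505 505 5338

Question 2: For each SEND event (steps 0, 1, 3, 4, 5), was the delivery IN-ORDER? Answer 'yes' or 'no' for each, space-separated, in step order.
Answer: yes yes no yes yes

Derivation:
Step 0: SEND seq=200 -> in-order
Step 1: SEND seq=5000 -> in-order
Step 3: SEND seq=5273 -> out-of-order
Step 4: SEND seq=5114 -> in-order
Step 5: SEND seq=348 -> in-order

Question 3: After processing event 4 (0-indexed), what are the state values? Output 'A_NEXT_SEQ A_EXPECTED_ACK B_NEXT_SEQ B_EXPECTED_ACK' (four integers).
After event 0: A_seq=5000 A_ack=348 B_seq=348 B_ack=5000
After event 1: A_seq=5114 A_ack=348 B_seq=348 B_ack=5114
After event 2: A_seq=5273 A_ack=348 B_seq=348 B_ack=5114
After event 3: A_seq=5338 A_ack=348 B_seq=348 B_ack=5114
After event 4: A_seq=5338 A_ack=348 B_seq=348 B_ack=5338

5338 348 348 5338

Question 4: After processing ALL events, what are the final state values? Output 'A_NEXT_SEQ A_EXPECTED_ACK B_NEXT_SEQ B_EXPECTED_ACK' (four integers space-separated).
After event 0: A_seq=5000 A_ack=348 B_seq=348 B_ack=5000
After event 1: A_seq=5114 A_ack=348 B_seq=348 B_ack=5114
After event 2: A_seq=5273 A_ack=348 B_seq=348 B_ack=5114
After event 3: A_seq=5338 A_ack=348 B_seq=348 B_ack=5114
After event 4: A_seq=5338 A_ack=348 B_seq=348 B_ack=5338
After event 5: A_seq=5338 A_ack=505 B_seq=505 B_ack=5338

Answer: 5338 505 505 5338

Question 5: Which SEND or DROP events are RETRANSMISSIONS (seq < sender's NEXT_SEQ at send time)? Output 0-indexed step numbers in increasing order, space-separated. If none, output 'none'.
Answer: 4

Derivation:
Step 0: SEND seq=200 -> fresh
Step 1: SEND seq=5000 -> fresh
Step 2: DROP seq=5114 -> fresh
Step 3: SEND seq=5273 -> fresh
Step 4: SEND seq=5114 -> retransmit
Step 5: SEND seq=348 -> fresh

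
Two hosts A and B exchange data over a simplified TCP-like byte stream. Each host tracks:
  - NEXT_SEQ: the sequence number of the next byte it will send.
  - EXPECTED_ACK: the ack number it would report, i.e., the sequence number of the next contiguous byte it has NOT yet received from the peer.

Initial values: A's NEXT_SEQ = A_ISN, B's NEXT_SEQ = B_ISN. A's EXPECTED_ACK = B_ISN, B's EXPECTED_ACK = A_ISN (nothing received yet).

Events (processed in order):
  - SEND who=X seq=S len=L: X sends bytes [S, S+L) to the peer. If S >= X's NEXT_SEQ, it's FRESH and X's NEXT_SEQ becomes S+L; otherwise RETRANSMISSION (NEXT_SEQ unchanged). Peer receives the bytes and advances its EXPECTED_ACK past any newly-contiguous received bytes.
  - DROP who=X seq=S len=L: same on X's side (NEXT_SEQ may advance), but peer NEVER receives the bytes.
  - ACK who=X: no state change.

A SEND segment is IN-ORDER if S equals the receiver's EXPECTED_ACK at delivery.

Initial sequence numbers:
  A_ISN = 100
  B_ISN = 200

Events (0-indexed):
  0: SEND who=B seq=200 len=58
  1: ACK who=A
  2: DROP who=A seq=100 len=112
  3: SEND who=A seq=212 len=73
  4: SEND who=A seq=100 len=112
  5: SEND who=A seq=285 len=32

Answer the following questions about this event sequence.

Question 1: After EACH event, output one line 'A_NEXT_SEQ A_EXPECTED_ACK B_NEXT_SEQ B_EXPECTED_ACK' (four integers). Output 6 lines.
100 258 258 100
100 258 258 100
212 258 258 100
285 258 258 100
285 258 258 285
317 258 258 317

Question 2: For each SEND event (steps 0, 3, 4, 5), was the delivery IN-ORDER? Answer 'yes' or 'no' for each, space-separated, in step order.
Step 0: SEND seq=200 -> in-order
Step 3: SEND seq=212 -> out-of-order
Step 4: SEND seq=100 -> in-order
Step 5: SEND seq=285 -> in-order

Answer: yes no yes yes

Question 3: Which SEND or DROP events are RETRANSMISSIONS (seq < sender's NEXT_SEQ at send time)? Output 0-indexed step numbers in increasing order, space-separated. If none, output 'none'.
Step 0: SEND seq=200 -> fresh
Step 2: DROP seq=100 -> fresh
Step 3: SEND seq=212 -> fresh
Step 4: SEND seq=100 -> retransmit
Step 5: SEND seq=285 -> fresh

Answer: 4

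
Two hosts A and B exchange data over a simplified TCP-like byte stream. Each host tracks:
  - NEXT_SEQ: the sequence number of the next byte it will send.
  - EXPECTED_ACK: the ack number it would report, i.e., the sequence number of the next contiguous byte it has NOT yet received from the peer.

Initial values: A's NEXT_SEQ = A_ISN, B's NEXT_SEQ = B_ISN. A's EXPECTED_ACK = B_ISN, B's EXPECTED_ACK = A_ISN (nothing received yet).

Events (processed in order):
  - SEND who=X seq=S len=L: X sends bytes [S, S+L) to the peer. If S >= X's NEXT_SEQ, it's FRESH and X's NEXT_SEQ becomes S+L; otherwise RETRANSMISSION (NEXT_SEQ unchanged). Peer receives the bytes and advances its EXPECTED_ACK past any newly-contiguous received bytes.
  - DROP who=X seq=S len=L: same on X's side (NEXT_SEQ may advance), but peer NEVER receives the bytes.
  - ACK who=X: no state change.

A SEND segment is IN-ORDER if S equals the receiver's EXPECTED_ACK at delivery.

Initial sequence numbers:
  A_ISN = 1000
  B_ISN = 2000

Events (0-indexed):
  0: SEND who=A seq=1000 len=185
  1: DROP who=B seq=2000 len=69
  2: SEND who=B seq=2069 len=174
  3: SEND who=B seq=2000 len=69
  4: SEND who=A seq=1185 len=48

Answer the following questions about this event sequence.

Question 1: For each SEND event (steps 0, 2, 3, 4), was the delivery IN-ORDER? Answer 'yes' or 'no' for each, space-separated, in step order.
Answer: yes no yes yes

Derivation:
Step 0: SEND seq=1000 -> in-order
Step 2: SEND seq=2069 -> out-of-order
Step 3: SEND seq=2000 -> in-order
Step 4: SEND seq=1185 -> in-order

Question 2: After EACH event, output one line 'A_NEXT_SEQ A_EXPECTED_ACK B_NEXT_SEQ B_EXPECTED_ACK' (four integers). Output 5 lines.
1185 2000 2000 1185
1185 2000 2069 1185
1185 2000 2243 1185
1185 2243 2243 1185
1233 2243 2243 1233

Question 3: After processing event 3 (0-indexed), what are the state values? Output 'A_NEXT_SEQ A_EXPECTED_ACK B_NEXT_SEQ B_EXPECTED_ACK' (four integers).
After event 0: A_seq=1185 A_ack=2000 B_seq=2000 B_ack=1185
After event 1: A_seq=1185 A_ack=2000 B_seq=2069 B_ack=1185
After event 2: A_seq=1185 A_ack=2000 B_seq=2243 B_ack=1185
After event 3: A_seq=1185 A_ack=2243 B_seq=2243 B_ack=1185

1185 2243 2243 1185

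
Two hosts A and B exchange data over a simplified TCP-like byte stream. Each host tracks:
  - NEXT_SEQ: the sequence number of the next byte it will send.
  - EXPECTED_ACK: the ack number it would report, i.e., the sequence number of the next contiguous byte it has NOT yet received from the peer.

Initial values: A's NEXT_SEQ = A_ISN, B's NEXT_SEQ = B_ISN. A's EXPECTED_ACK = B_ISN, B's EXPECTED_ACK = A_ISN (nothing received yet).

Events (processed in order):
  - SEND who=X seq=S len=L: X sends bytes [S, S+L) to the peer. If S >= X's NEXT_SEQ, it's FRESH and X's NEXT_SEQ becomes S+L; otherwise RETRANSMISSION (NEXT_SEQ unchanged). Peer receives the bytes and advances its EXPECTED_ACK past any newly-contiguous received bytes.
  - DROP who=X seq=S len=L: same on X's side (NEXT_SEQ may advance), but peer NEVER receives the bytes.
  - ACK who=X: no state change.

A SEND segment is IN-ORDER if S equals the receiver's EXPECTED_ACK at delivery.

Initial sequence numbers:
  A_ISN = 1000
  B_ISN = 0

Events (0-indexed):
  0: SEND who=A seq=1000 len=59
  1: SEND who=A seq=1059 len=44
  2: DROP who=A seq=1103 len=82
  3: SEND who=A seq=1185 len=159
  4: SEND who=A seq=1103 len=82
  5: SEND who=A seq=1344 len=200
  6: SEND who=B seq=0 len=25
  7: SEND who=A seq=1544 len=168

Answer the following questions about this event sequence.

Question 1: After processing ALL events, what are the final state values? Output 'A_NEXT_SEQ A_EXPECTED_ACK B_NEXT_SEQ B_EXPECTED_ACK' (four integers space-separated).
After event 0: A_seq=1059 A_ack=0 B_seq=0 B_ack=1059
After event 1: A_seq=1103 A_ack=0 B_seq=0 B_ack=1103
After event 2: A_seq=1185 A_ack=0 B_seq=0 B_ack=1103
After event 3: A_seq=1344 A_ack=0 B_seq=0 B_ack=1103
After event 4: A_seq=1344 A_ack=0 B_seq=0 B_ack=1344
After event 5: A_seq=1544 A_ack=0 B_seq=0 B_ack=1544
After event 6: A_seq=1544 A_ack=25 B_seq=25 B_ack=1544
After event 7: A_seq=1712 A_ack=25 B_seq=25 B_ack=1712

Answer: 1712 25 25 1712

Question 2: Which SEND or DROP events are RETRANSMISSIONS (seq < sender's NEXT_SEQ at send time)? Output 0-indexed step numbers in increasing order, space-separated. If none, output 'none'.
Step 0: SEND seq=1000 -> fresh
Step 1: SEND seq=1059 -> fresh
Step 2: DROP seq=1103 -> fresh
Step 3: SEND seq=1185 -> fresh
Step 4: SEND seq=1103 -> retransmit
Step 5: SEND seq=1344 -> fresh
Step 6: SEND seq=0 -> fresh
Step 7: SEND seq=1544 -> fresh

Answer: 4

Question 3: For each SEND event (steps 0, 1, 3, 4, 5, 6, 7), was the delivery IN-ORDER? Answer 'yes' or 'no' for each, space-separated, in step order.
Step 0: SEND seq=1000 -> in-order
Step 1: SEND seq=1059 -> in-order
Step 3: SEND seq=1185 -> out-of-order
Step 4: SEND seq=1103 -> in-order
Step 5: SEND seq=1344 -> in-order
Step 6: SEND seq=0 -> in-order
Step 7: SEND seq=1544 -> in-order

Answer: yes yes no yes yes yes yes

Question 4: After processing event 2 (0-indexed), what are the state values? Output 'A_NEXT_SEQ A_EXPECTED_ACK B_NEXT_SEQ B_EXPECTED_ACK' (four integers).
After event 0: A_seq=1059 A_ack=0 B_seq=0 B_ack=1059
After event 1: A_seq=1103 A_ack=0 B_seq=0 B_ack=1103
After event 2: A_seq=1185 A_ack=0 B_seq=0 B_ack=1103

1185 0 0 1103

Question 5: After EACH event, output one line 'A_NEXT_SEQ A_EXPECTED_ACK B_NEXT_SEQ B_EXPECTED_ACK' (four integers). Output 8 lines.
1059 0 0 1059
1103 0 0 1103
1185 0 0 1103
1344 0 0 1103
1344 0 0 1344
1544 0 0 1544
1544 25 25 1544
1712 25 25 1712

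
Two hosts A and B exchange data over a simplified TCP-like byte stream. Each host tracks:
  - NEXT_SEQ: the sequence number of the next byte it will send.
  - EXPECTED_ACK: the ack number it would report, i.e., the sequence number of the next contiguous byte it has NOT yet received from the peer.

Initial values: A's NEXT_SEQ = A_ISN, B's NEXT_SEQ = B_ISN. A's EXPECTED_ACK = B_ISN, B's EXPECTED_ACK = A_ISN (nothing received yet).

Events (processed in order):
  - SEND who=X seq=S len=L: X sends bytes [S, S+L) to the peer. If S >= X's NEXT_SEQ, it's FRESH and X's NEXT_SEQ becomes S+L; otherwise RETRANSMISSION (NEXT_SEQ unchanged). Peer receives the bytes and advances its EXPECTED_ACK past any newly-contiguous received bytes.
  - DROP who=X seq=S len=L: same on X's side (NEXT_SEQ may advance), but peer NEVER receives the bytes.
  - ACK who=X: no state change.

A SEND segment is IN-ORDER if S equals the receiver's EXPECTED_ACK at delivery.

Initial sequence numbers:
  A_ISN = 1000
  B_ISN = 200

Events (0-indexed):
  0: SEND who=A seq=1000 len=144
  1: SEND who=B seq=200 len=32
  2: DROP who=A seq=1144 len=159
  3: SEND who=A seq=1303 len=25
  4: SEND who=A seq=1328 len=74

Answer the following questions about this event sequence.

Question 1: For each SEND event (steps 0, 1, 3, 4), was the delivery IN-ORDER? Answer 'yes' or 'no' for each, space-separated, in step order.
Step 0: SEND seq=1000 -> in-order
Step 1: SEND seq=200 -> in-order
Step 3: SEND seq=1303 -> out-of-order
Step 4: SEND seq=1328 -> out-of-order

Answer: yes yes no no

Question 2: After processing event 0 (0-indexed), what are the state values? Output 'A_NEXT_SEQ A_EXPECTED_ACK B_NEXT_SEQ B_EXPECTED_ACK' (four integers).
After event 0: A_seq=1144 A_ack=200 B_seq=200 B_ack=1144

1144 200 200 1144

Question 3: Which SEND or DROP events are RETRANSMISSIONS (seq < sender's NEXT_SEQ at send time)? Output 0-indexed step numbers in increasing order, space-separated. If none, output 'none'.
Step 0: SEND seq=1000 -> fresh
Step 1: SEND seq=200 -> fresh
Step 2: DROP seq=1144 -> fresh
Step 3: SEND seq=1303 -> fresh
Step 4: SEND seq=1328 -> fresh

Answer: none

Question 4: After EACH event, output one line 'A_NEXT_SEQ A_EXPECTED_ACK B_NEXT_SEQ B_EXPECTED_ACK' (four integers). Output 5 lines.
1144 200 200 1144
1144 232 232 1144
1303 232 232 1144
1328 232 232 1144
1402 232 232 1144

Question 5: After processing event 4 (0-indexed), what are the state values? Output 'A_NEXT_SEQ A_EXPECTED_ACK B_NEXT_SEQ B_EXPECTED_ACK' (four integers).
After event 0: A_seq=1144 A_ack=200 B_seq=200 B_ack=1144
After event 1: A_seq=1144 A_ack=232 B_seq=232 B_ack=1144
After event 2: A_seq=1303 A_ack=232 B_seq=232 B_ack=1144
After event 3: A_seq=1328 A_ack=232 B_seq=232 B_ack=1144
After event 4: A_seq=1402 A_ack=232 B_seq=232 B_ack=1144

1402 232 232 1144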